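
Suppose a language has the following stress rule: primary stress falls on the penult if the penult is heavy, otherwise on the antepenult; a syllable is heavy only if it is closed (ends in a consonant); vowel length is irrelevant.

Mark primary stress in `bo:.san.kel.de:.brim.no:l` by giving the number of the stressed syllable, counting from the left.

Weights: 4 de: L, 5 brim H, 6 no:l H.
The penult (syllable 5, brim) is heavy, so it takes stress.
Primary stress: syllable 5 → bo:.san.kel.de:.ˈbrim.no:l.

5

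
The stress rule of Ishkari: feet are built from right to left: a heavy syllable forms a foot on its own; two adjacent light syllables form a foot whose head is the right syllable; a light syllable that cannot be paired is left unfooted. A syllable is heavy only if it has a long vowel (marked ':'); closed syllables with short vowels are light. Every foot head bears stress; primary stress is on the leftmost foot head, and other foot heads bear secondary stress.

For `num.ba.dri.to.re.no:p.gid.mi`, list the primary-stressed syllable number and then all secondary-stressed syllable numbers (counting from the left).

primary 3, secondary 5, 6, 8

Weights: 1 num L, 2 ba L, 3 dri L, 4 to L, 5 re L, 6 no:p H, 7 gid L, 8 mi L.
Parse right to left (heavy = foot alone; LL = one foot; stranded L unfooted): num (ba.ˈdri) (to.ˈre) (ˈno:p) (gid.ˈmi).
Foot heads: 3, 5, 6, 8.
Primary stress on the leftmost head = syllable 3.
Secondary stress on 5, 6, 8: num.ba.ˈdri.to.ˌre.ˌno:p.gid.ˌmi.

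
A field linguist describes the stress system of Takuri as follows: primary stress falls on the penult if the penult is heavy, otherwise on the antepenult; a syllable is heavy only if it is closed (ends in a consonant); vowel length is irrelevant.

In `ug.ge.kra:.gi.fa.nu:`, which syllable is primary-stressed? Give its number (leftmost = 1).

4

Weights: 4 gi L, 5 fa L, 6 nu: L.
The penult (syllable 5, fa) is light, so stress falls on the antepenult (syllable 4, gi).
Primary stress: syllable 4 → ug.ge.kra:.ˈgi.fa.nu:.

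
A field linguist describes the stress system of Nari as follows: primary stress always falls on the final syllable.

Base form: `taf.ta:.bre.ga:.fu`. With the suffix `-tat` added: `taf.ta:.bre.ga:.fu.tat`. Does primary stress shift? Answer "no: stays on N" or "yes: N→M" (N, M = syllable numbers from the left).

Base `taf.ta:.bre.ga:.fu` (5 syllables):
  The word has 5 syllables; the final syllable is syllable 5 (fu).
  → primary stress on syllable 5.
Suffixed `taf.ta:.bre.ga:.fu.tat` (6 syllables):
  The word has 6 syllables; the final syllable is syllable 6 (tat).
  → primary stress on syllable 6.

yes: 5→6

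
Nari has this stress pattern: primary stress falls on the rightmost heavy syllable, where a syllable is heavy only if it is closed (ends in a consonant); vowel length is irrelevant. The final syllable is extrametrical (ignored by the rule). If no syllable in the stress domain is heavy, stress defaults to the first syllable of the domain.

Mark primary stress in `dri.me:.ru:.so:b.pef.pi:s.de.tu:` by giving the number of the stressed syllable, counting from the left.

6

The final syllable (8, tu:) is extrametrical; the stress domain is syllables 1–7.
Weights: 1 dri L, 2 me: L, 3 ru: L, 4 so:b H, 5 pef H, 6 pi:s H, 7 de L.
Heavy syllables in the domain: 4, 5, 6. The rightmost is syllable 6 (pi:s).
Primary stress: syllable 6 → dri.me:.ru:.so:b.pef.ˈpi:s.de.tu:.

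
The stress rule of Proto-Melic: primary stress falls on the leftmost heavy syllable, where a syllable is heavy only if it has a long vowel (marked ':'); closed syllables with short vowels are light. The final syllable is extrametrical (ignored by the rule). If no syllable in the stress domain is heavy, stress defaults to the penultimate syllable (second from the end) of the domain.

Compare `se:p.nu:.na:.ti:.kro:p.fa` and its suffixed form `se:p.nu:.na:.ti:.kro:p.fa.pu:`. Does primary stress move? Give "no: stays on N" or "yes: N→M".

Base `se:p.nu:.na:.ti:.kro:p.fa` (6 syllables):
  The final syllable (6, fa) is extrametrical; the stress domain is syllables 1–5.
  Weights: 1 se:p H, 2 nu: H, 3 na: H, 4 ti: H, 5 kro:p H.
  Heavy syllables in the domain: 1, 2, 3, 4, 5. The leftmost is syllable 1 (se:p).
  → primary stress on syllable 1.
Suffixed `se:p.nu:.na:.ti:.kro:p.fa.pu:` (7 syllables):
  The final syllable (7, pu:) is extrametrical; the stress domain is syllables 1–6.
  Weights: 1 se:p H, 2 nu: H, 3 na: H, 4 ti: H, 5 kro:p H, 6 fa L.
  Heavy syllables in the domain: 1, 2, 3, 4, 5. The leftmost is syllable 1 (se:p).
  → primary stress on syllable 1.

no: stays on 1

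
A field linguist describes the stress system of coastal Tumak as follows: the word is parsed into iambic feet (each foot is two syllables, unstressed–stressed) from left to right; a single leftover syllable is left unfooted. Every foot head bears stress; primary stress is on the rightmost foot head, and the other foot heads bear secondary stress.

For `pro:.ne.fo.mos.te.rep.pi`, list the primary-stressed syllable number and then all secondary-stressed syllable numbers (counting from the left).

Parse left to right into iambic (σˈσ) feet: (pro:.ˈne) (fo.ˈmos) (te.ˈrep) pi. Syllable 7 is left unfooted.
Foot heads (stressed positions): 2, 4, 6.
End Rule Rightmost: primary stress on the rightmost head = syllable 6.
Secondary stress on 2, 4: pro:.ˌne.fo.ˌmos.te.ˈrep.pi.

primary 6, secondary 2, 4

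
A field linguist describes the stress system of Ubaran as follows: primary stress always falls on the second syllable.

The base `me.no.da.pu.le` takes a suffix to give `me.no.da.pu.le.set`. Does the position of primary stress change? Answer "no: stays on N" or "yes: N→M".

no: stays on 2

Base `me.no.da.pu.le` (5 syllables):
  The word has 5 syllables; the second syllable is syllable 2 (no).
  → primary stress on syllable 2.
Suffixed `me.no.da.pu.le.set` (6 syllables):
  The word has 6 syllables; the second syllable is syllable 2 (no).
  → primary stress on syllable 2.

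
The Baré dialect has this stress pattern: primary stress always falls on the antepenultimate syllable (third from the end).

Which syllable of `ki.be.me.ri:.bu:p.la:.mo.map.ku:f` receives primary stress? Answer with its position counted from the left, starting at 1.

The word has 9 syllables; the antepenultimate syllable (third from the end) is syllable 7 (mo).
Primary stress: syllable 7 → ki.be.me.ri:.bu:p.la:.ˈmo.map.ku:f.

7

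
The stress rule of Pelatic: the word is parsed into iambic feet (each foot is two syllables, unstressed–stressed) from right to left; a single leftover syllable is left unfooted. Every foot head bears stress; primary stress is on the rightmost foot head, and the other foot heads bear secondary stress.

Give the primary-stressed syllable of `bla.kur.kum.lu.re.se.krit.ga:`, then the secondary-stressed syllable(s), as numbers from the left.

primary 8, secondary 2, 4, 6

Parse right to left into iambic (σˈσ) feet: (bla.ˈkur) (kum.ˈlu) (re.ˈse) (krit.ˈga:).
Foot heads (stressed positions): 2, 4, 6, 8.
End Rule Rightmost: primary stress on the rightmost head = syllable 8.
Secondary stress on 2, 4, 6: bla.ˌkur.kum.ˌlu.re.ˌse.krit.ˈga:.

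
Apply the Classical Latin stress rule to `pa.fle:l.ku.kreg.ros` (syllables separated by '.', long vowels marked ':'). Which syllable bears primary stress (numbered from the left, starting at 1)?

Classical Latin: stress the penult if heavy (long vowel or closed), else the antepenult.
Weights: 3 ku L, 4 kreg H, 5 ros H.
The penult (syllable 4, kreg) is heavy, so it takes stress.
Stress on syllable 4: pa.fle:l.ku.ˈkreg.ros.

4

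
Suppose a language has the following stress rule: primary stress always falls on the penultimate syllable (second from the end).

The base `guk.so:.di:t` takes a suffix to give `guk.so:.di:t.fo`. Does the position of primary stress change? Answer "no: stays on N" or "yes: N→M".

yes: 2→3

Base `guk.so:.di:t` (3 syllables):
  The word has 3 syllables; the penultimate syllable (second from the end) is syllable 2 (so:).
  → primary stress on syllable 2.
Suffixed `guk.so:.di:t.fo` (4 syllables):
  The word has 4 syllables; the penultimate syllable (second from the end) is syllable 3 (di:t).
  → primary stress on syllable 3.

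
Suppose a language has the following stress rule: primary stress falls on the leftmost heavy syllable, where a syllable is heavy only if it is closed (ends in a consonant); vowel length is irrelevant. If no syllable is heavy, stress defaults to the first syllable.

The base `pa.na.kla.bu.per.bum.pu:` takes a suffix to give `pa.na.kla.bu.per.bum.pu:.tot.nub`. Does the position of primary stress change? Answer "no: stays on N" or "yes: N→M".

no: stays on 5

Base `pa.na.kla.bu.per.bum.pu:` (7 syllables):
  Weights: 1 pa L, 2 na L, 3 kla L, 4 bu L, 5 per H, 6 bum H, 7 pu: L.
  Heavy syllables in the domain: 5, 6. The leftmost is syllable 5 (per).
  → primary stress on syllable 5.
Suffixed `pa.na.kla.bu.per.bum.pu:.tot.nub` (9 syllables):
  Weights: 1 pa L, 2 na L, 3 kla L, 4 bu L, 5 per H, 6 bum H, 7 pu: L, 8 tot H, 9 nub H.
  Heavy syllables in the domain: 5, 6, 8, 9. The leftmost is syllable 5 (per).
  → primary stress on syllable 5.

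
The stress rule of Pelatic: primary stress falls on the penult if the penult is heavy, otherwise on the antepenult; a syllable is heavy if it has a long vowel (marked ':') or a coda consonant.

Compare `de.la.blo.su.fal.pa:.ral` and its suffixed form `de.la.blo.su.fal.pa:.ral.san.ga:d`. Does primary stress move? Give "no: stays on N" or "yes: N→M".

yes: 6→8

Base `de.la.blo.su.fal.pa:.ral` (7 syllables):
  Weights: 5 fal H, 6 pa: H, 7 ral H.
  The penult (syllable 6, pa:) is heavy, so it takes stress.
  → primary stress on syllable 6.
Suffixed `de.la.blo.su.fal.pa:.ral.san.ga:d` (9 syllables):
  Weights: 7 ral H, 8 san H, 9 ga:d H.
  The penult (syllable 8, san) is heavy, so it takes stress.
  → primary stress on syllable 8.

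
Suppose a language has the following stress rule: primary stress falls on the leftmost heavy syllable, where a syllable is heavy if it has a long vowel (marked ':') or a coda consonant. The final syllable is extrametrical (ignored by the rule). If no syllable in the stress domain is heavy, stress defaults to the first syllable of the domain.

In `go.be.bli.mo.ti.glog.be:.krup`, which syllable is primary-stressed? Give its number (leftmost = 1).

The final syllable (8, krup) is extrametrical; the stress domain is syllables 1–7.
Weights: 1 go L, 2 be L, 3 bli L, 4 mo L, 5 ti L, 6 glog H, 7 be: H.
Heavy syllables in the domain: 6, 7. The leftmost is syllable 6 (glog).
Primary stress: syllable 6 → go.be.bli.mo.ti.ˈglog.be:.krup.

6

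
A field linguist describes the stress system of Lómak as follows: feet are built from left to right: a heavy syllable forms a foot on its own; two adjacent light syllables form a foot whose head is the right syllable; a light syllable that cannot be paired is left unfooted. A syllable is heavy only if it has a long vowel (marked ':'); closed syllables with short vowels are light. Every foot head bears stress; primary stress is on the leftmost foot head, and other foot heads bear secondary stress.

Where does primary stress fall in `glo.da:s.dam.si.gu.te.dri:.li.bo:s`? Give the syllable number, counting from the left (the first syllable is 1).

2

Weights: 1 glo L, 2 da:s H, 3 dam L, 4 si L, 5 gu L, 6 te L, 7 dri: H, 8 li L, 9 bo:s H.
Parse left to right (heavy = foot alone; LL = one foot; stranded L unfooted): glo (ˈda:s) (dam.ˈsi) (gu.ˈte) (ˈdri:) li (ˈbo:s).
Foot heads: 2, 4, 6, 7, 9.
Primary stress on the leftmost head = syllable 2.
Primary stress: syllable 2 → glo.ˈda:s.dam.si.gu.te.dri:.li.bo:s.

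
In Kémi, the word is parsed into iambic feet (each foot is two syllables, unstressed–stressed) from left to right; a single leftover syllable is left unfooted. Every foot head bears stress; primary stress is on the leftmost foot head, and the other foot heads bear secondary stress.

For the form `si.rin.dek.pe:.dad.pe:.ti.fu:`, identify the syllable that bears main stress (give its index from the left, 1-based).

2

Parse left to right into iambic (σˈσ) feet: (si.ˈrin) (dek.ˈpe:) (dad.ˈpe:) (ti.ˈfu:).
Foot heads (stressed positions): 2, 4, 6, 8.
End Rule Leftmost: primary stress on the leftmost head = syllable 2.
Primary stress: syllable 2 → si.ˈrin.dek.pe:.dad.pe:.ti.fu:.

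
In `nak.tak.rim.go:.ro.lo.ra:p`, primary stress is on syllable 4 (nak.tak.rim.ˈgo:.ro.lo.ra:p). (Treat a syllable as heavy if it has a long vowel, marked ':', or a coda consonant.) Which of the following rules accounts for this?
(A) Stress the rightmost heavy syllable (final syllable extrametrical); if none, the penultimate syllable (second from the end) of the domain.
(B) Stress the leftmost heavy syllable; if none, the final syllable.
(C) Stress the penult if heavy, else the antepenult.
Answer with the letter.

Rule A → syllable 4 ✓.
Rule B → syllable 1 (observed: 4).
Rule C → syllable 5 (observed: 4).

A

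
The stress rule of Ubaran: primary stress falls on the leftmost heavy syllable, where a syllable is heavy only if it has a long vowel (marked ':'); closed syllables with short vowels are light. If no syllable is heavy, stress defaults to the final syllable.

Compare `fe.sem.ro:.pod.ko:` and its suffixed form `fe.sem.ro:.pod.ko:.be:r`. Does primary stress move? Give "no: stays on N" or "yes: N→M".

Base `fe.sem.ro:.pod.ko:` (5 syllables):
  Weights: 1 fe L, 2 sem L, 3 ro: H, 4 pod L, 5 ko: H.
  Heavy syllables in the domain: 3, 5. The leftmost is syllable 3 (ro:).
  → primary stress on syllable 3.
Suffixed `fe.sem.ro:.pod.ko:.be:r` (6 syllables):
  Weights: 1 fe L, 2 sem L, 3 ro: H, 4 pod L, 5 ko: H, 6 be:r H.
  Heavy syllables in the domain: 3, 5, 6. The leftmost is syllable 3 (ro:).
  → primary stress on syllable 3.

no: stays on 3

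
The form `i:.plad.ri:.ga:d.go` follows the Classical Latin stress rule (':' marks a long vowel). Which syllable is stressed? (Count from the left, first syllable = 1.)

Classical Latin: stress the penult if heavy (long vowel or closed), else the antepenult.
Weights: 3 ri: H, 4 ga:d H, 5 go L.
The penult (syllable 4, ga:d) is heavy, so it takes stress.
Stress on syllable 4: i:.plad.ri:.ˈga:d.go.

4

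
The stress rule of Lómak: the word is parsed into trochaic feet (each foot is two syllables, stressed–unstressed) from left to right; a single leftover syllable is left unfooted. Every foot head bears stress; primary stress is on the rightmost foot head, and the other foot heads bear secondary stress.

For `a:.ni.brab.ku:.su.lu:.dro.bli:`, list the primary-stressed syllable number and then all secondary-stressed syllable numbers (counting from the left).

Parse left to right into trochaic (ˈσσ) feet: (ˈa:.ni) (ˈbrab.ku:) (ˈsu.lu:) (ˈdro.bli:).
Foot heads (stressed positions): 1, 3, 5, 7.
End Rule Rightmost: primary stress on the rightmost head = syllable 7.
Secondary stress on 1, 3, 5: ˌa:.ni.ˌbrab.ku:.ˌsu.lu:.ˈdro.bli:.

primary 7, secondary 1, 3, 5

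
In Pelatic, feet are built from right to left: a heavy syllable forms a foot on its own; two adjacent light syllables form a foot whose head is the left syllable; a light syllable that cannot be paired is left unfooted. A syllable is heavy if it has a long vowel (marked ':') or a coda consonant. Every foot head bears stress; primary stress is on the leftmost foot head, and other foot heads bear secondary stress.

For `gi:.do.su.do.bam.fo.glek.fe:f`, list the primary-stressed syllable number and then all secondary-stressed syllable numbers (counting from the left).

Weights: 1 gi: H, 2 do L, 3 su L, 4 do L, 5 bam H, 6 fo L, 7 glek H, 8 fe:f H.
Parse right to left (heavy = foot alone; LL = one foot; stranded L unfooted): (ˈgi:) do (ˈsu.do) (ˈbam) fo (ˈglek) (ˈfe:f).
Foot heads: 1, 3, 5, 7, 8.
Primary stress on the leftmost head = syllable 1.
Secondary stress on 3, 5, 7, 8: ˈgi:.do.ˌsu.do.ˌbam.fo.ˌglek.ˌfe:f.

primary 1, secondary 3, 5, 7, 8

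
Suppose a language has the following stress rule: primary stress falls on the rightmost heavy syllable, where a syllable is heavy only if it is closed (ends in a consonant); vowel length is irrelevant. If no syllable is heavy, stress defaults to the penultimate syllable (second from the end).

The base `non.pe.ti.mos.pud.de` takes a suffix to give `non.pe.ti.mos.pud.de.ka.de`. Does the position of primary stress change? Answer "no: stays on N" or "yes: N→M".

no: stays on 5

Base `non.pe.ti.mos.pud.de` (6 syllables):
  Weights: 1 non H, 2 pe L, 3 ti L, 4 mos H, 5 pud H, 6 de L.
  Heavy syllables in the domain: 1, 4, 5. The rightmost is syllable 5 (pud).
  → primary stress on syllable 5.
Suffixed `non.pe.ti.mos.pud.de.ka.de` (8 syllables):
  Weights: 1 non H, 2 pe L, 3 ti L, 4 mos H, 5 pud H, 6 de L, 7 ka L, 8 de L.
  Heavy syllables in the domain: 1, 4, 5. The rightmost is syllable 5 (pud).
  → primary stress on syllable 5.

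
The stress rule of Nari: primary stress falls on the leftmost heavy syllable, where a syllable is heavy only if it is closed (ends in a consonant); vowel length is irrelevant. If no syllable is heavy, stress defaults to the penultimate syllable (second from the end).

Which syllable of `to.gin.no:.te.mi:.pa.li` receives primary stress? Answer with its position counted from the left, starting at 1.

2

Weights: 1 to L, 2 gin H, 3 no: L, 4 te L, 5 mi: L, 6 pa L, 7 li L.
Heavy syllables in the domain: 2. The leftmost is syllable 2 (gin).
Primary stress: syllable 2 → to.ˈgin.no:.te.mi:.pa.li.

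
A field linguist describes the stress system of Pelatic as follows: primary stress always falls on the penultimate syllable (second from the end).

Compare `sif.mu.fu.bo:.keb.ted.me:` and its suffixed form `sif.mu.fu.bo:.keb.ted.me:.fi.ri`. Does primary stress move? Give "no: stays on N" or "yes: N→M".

Base `sif.mu.fu.bo:.keb.ted.me:` (7 syllables):
  The word has 7 syllables; the penultimate syllable (second from the end) is syllable 6 (ted).
  → primary stress on syllable 6.
Suffixed `sif.mu.fu.bo:.keb.ted.me:.fi.ri` (9 syllables):
  The word has 9 syllables; the penultimate syllable (second from the end) is syllable 8 (fi).
  → primary stress on syllable 8.

yes: 6→8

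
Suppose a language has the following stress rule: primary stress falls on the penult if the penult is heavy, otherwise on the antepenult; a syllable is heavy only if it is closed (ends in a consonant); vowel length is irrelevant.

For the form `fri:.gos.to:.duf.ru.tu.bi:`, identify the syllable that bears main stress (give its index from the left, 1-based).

5

Weights: 5 ru L, 6 tu L, 7 bi: L.
The penult (syllable 6, tu) is light, so stress falls on the antepenult (syllable 5, ru).
Primary stress: syllable 5 → fri:.gos.to:.duf.ˈru.tu.bi:.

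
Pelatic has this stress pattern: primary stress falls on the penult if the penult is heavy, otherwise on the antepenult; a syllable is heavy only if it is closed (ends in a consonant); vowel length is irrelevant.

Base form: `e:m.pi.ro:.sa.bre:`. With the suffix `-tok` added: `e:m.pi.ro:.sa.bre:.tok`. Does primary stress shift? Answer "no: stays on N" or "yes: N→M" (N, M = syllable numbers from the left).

yes: 3→4

Base `e:m.pi.ro:.sa.bre:` (5 syllables):
  Weights: 3 ro: L, 4 sa L, 5 bre: L.
  The penult (syllable 4, sa) is light, so stress falls on the antepenult (syllable 3, ro:).
  → primary stress on syllable 3.
Suffixed `e:m.pi.ro:.sa.bre:.tok` (6 syllables):
  Weights: 4 sa L, 5 bre: L, 6 tok H.
  The penult (syllable 5, bre:) is light, so stress falls on the antepenult (syllable 4, sa).
  → primary stress on syllable 4.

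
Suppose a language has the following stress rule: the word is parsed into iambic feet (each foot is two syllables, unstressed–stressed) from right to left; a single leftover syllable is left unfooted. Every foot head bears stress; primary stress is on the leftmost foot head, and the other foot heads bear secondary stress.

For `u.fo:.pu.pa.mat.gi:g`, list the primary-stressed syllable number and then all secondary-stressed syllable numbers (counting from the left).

primary 2, secondary 4, 6

Parse right to left into iambic (σˈσ) feet: (u.ˈfo:) (pu.ˈpa) (mat.ˈgi:g).
Foot heads (stressed positions): 2, 4, 6.
End Rule Leftmost: primary stress on the leftmost head = syllable 2.
Secondary stress on 4, 6: u.ˈfo:.pu.ˌpa.mat.ˌgi:g.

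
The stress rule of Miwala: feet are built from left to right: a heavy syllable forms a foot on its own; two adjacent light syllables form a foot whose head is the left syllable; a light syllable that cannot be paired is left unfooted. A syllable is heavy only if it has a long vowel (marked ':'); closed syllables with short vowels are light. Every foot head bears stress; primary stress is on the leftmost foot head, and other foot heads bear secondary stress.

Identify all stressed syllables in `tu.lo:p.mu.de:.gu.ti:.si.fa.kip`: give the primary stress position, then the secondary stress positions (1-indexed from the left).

Weights: 1 tu L, 2 lo:p H, 3 mu L, 4 de: H, 5 gu L, 6 ti: H, 7 si L, 8 fa L, 9 kip L.
Parse left to right (heavy = foot alone; LL = one foot; stranded L unfooted): tu (ˈlo:p) mu (ˈde:) gu (ˈti:) (ˈsi.fa) kip.
Foot heads: 2, 4, 6, 7.
Primary stress on the leftmost head = syllable 2.
Secondary stress on 4, 6, 7: tu.ˈlo:p.mu.ˌde:.gu.ˌti:.ˌsi.fa.kip.

primary 2, secondary 4, 6, 7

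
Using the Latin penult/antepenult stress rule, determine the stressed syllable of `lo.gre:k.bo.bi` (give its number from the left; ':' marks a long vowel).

Classical Latin: stress the penult if heavy (long vowel or closed), else the antepenult.
Weights: 2 gre:k H, 3 bo L, 4 bi L.
The penult (syllable 3, bo) is light, so stress falls on the antepenult (syllable 2, gre:k).
Stress on syllable 2: lo.ˈgre:k.bo.bi.

2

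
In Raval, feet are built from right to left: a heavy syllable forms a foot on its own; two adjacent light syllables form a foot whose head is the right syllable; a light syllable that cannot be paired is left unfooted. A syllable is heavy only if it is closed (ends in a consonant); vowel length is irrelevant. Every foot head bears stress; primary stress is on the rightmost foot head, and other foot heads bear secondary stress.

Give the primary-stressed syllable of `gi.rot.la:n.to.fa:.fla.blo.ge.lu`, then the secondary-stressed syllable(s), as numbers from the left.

Weights: 1 gi L, 2 rot H, 3 la:n H, 4 to L, 5 fa: L, 6 fla L, 7 blo L, 8 ge L, 9 lu L.
Parse right to left (heavy = foot alone; LL = one foot; stranded L unfooted): gi (ˈrot) (ˈla:n) (to.ˈfa:) (fla.ˈblo) (ge.ˈlu).
Foot heads: 2, 3, 5, 7, 9.
Primary stress on the rightmost head = syllable 9.
Secondary stress on 2, 3, 5, 7: gi.ˌrot.ˌla:n.to.ˌfa:.fla.ˌblo.ge.ˈlu.

primary 9, secondary 2, 3, 5, 7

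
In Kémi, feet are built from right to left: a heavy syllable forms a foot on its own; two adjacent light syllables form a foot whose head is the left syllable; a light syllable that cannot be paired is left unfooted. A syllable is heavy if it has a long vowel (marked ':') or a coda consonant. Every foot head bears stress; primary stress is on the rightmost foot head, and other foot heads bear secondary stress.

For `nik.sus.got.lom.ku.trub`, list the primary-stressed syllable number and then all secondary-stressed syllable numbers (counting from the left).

Weights: 1 nik H, 2 sus H, 3 got H, 4 lom H, 5 ku L, 6 trub H.
Parse right to left (heavy = foot alone; LL = one foot; stranded L unfooted): (ˈnik) (ˈsus) (ˈgot) (ˈlom) ku (ˈtrub).
Foot heads: 1, 2, 3, 4, 6.
Primary stress on the rightmost head = syllable 6.
Secondary stress on 1, 2, 3, 4: ˌnik.ˌsus.ˌgot.ˌlom.ku.ˈtrub.

primary 6, secondary 1, 2, 3, 4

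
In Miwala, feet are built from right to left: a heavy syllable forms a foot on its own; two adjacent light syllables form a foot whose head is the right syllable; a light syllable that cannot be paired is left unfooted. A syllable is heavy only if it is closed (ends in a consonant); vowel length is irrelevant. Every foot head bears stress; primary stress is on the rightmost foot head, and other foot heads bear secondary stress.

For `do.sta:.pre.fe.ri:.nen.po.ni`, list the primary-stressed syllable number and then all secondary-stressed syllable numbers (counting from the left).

Weights: 1 do L, 2 sta: L, 3 pre L, 4 fe L, 5 ri: L, 6 nen H, 7 po L, 8 ni L.
Parse right to left (heavy = foot alone; LL = one foot; stranded L unfooted): do (sta:.ˈpre) (fe.ˈri:) (ˈnen) (po.ˈni).
Foot heads: 3, 5, 6, 8.
Primary stress on the rightmost head = syllable 8.
Secondary stress on 3, 5, 6: do.sta:.ˌpre.fe.ˌri:.ˌnen.po.ˈni.

primary 8, secondary 3, 5, 6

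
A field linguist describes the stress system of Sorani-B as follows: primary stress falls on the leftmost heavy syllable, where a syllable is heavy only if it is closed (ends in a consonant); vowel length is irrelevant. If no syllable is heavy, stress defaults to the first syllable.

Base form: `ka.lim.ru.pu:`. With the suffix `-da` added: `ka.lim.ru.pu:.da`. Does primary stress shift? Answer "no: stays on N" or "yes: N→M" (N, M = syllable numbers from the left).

no: stays on 2

Base `ka.lim.ru.pu:` (4 syllables):
  Weights: 1 ka L, 2 lim H, 3 ru L, 4 pu: L.
  Heavy syllables in the domain: 2. The leftmost is syllable 2 (lim).
  → primary stress on syllable 2.
Suffixed `ka.lim.ru.pu:.da` (5 syllables):
  Weights: 1 ka L, 2 lim H, 3 ru L, 4 pu: L, 5 da L.
  Heavy syllables in the domain: 2. The leftmost is syllable 2 (lim).
  → primary stress on syllable 2.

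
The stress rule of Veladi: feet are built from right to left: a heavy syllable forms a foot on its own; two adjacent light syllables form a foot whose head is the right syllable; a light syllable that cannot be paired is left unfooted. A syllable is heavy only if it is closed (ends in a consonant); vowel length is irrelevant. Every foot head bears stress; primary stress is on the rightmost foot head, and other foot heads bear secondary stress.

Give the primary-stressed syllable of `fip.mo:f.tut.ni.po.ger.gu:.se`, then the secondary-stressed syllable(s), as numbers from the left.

Weights: 1 fip H, 2 mo:f H, 3 tut H, 4 ni L, 5 po L, 6 ger H, 7 gu: L, 8 se L.
Parse right to left (heavy = foot alone; LL = one foot; stranded L unfooted): (ˈfip) (ˈmo:f) (ˈtut) (ni.ˈpo) (ˈger) (gu:.ˈse).
Foot heads: 1, 2, 3, 5, 6, 8.
Primary stress on the rightmost head = syllable 8.
Secondary stress on 1, 2, 3, 5, 6: ˌfip.ˌmo:f.ˌtut.ni.ˌpo.ˌger.gu:.ˈse.

primary 8, secondary 1, 2, 3, 5, 6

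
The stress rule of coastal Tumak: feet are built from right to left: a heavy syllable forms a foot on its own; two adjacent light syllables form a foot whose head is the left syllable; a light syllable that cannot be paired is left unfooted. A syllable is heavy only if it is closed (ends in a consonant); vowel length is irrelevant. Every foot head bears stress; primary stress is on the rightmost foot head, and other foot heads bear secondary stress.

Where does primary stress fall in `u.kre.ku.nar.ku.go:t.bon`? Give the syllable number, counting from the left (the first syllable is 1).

7

Weights: 1 u L, 2 kre L, 3 ku L, 4 nar H, 5 ku L, 6 go:t H, 7 bon H.
Parse right to left (heavy = foot alone; LL = one foot; stranded L unfooted): u (ˈkre.ku) (ˈnar) ku (ˈgo:t) (ˈbon).
Foot heads: 2, 4, 6, 7.
Primary stress on the rightmost head = syllable 7.
Primary stress: syllable 7 → u.kre.ku.nar.ku.go:t.ˈbon.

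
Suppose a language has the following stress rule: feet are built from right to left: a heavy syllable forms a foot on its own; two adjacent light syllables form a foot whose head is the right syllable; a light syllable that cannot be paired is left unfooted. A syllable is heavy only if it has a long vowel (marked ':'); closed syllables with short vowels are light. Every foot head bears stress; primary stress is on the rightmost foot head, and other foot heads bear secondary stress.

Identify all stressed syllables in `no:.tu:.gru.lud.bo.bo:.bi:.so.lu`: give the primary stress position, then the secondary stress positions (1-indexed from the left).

Weights: 1 no: H, 2 tu: H, 3 gru L, 4 lud L, 5 bo L, 6 bo: H, 7 bi: H, 8 so L, 9 lu L.
Parse right to left (heavy = foot alone; LL = one foot; stranded L unfooted): (ˈno:) (ˈtu:) gru (lud.ˈbo) (ˈbo:) (ˈbi:) (so.ˈlu).
Foot heads: 1, 2, 5, 6, 7, 9.
Primary stress on the rightmost head = syllable 9.
Secondary stress on 1, 2, 5, 6, 7: ˌno:.ˌtu:.gru.lud.ˌbo.ˌbo:.ˌbi:.so.ˈlu.

primary 9, secondary 1, 2, 5, 6, 7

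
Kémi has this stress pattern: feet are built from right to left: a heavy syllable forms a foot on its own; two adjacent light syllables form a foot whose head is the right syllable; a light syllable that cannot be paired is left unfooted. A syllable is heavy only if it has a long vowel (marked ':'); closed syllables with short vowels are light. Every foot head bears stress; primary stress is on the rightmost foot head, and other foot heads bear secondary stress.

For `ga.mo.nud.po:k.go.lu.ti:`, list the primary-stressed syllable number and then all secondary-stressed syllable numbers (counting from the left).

primary 7, secondary 3, 4, 6

Weights: 1 ga L, 2 mo L, 3 nud L, 4 po:k H, 5 go L, 6 lu L, 7 ti: H.
Parse right to left (heavy = foot alone; LL = one foot; stranded L unfooted): ga (mo.ˈnud) (ˈpo:k) (go.ˈlu) (ˈti:).
Foot heads: 3, 4, 6, 7.
Primary stress on the rightmost head = syllable 7.
Secondary stress on 3, 4, 6: ga.mo.ˌnud.ˌpo:k.go.ˌlu.ˈti:.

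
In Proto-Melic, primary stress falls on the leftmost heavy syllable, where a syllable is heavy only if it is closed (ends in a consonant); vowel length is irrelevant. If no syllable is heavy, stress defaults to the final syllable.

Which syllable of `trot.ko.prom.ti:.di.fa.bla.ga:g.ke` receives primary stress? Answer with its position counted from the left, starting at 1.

Weights: 1 trot H, 2 ko L, 3 prom H, 4 ti: L, 5 di L, 6 fa L, 7 bla L, 8 ga:g H, 9 ke L.
Heavy syllables in the domain: 1, 3, 8. The leftmost is syllable 1 (trot).
Primary stress: syllable 1 → ˈtrot.ko.prom.ti:.di.fa.bla.ga:g.ke.

1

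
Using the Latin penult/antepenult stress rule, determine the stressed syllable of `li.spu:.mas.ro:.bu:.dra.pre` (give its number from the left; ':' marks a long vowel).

Classical Latin: stress the penult if heavy (long vowel or closed), else the antepenult.
Weights: 5 bu: H, 6 dra L, 7 pre L.
The penult (syllable 6, dra) is light, so stress falls on the antepenult (syllable 5, bu:).
Stress on syllable 5: li.spu:.mas.ro:.ˈbu:.dra.pre.

5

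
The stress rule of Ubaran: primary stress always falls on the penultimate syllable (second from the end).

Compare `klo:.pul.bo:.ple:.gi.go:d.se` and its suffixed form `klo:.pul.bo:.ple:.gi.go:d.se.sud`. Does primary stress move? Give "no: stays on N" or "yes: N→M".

Base `klo:.pul.bo:.ple:.gi.go:d.se` (7 syllables):
  The word has 7 syllables; the penultimate syllable (second from the end) is syllable 6 (go:d).
  → primary stress on syllable 6.
Suffixed `klo:.pul.bo:.ple:.gi.go:d.se.sud` (8 syllables):
  The word has 8 syllables; the penultimate syllable (second from the end) is syllable 7 (se).
  → primary stress on syllable 7.

yes: 6→7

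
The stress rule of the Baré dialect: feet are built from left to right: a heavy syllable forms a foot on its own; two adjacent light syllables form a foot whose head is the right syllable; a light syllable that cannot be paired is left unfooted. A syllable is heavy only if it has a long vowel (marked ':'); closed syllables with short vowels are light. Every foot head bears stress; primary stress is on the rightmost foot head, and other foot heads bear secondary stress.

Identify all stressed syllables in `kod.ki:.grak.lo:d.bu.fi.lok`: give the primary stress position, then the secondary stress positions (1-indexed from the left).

primary 6, secondary 2, 4

Weights: 1 kod L, 2 ki: H, 3 grak L, 4 lo:d H, 5 bu L, 6 fi L, 7 lok L.
Parse left to right (heavy = foot alone; LL = one foot; stranded L unfooted): kod (ˈki:) grak (ˈlo:d) (bu.ˈfi) lok.
Foot heads: 2, 4, 6.
Primary stress on the rightmost head = syllable 6.
Secondary stress on 2, 4: kod.ˌki:.grak.ˌlo:d.bu.ˈfi.lok.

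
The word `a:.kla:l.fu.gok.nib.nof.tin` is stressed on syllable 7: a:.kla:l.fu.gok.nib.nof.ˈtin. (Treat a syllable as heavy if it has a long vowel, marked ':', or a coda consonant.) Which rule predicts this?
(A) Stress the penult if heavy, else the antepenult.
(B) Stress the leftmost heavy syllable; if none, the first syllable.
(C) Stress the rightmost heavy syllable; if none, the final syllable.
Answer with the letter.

C

Rule A → syllable 6 (observed: 7).
Rule B → syllable 1 (observed: 7).
Rule C → syllable 7 ✓.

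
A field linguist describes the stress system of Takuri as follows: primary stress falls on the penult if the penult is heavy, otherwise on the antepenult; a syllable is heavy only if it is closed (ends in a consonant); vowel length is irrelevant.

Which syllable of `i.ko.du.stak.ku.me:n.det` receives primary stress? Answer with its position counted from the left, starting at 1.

6

Weights: 5 ku L, 6 me:n H, 7 det H.
The penult (syllable 6, me:n) is heavy, so it takes stress.
Primary stress: syllable 6 → i.ko.du.stak.ku.ˈme:n.det.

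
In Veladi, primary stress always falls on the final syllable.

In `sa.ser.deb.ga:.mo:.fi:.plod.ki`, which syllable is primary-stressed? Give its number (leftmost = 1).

The word has 8 syllables; the final syllable is syllable 8 (ki).
Primary stress: syllable 8 → sa.ser.deb.ga:.mo:.fi:.plod.ˈki.

8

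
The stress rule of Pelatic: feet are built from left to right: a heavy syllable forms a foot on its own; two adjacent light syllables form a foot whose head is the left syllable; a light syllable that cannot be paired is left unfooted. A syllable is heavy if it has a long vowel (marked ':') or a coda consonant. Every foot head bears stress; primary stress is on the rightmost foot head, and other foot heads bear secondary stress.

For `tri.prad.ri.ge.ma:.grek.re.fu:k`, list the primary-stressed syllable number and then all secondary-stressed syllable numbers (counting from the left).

primary 8, secondary 2, 3, 5, 6

Weights: 1 tri L, 2 prad H, 3 ri L, 4 ge L, 5 ma: H, 6 grek H, 7 re L, 8 fu:k H.
Parse left to right (heavy = foot alone; LL = one foot; stranded L unfooted): tri (ˈprad) (ˈri.ge) (ˈma:) (ˈgrek) re (ˈfu:k).
Foot heads: 2, 3, 5, 6, 8.
Primary stress on the rightmost head = syllable 8.
Secondary stress on 2, 3, 5, 6: tri.ˌprad.ˌri.ge.ˌma:.ˌgrek.re.ˈfu:k.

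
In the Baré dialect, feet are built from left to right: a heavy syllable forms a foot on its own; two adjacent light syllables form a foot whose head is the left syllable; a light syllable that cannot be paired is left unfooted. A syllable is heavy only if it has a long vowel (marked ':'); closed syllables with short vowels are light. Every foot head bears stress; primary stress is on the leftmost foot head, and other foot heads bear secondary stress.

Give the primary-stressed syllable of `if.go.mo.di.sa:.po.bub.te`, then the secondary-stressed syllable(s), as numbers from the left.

primary 1, secondary 3, 5, 6

Weights: 1 if L, 2 go L, 3 mo L, 4 di L, 5 sa: H, 6 po L, 7 bub L, 8 te L.
Parse left to right (heavy = foot alone; LL = one foot; stranded L unfooted): (ˈif.go) (ˈmo.di) (ˈsa:) (ˈpo.bub) te.
Foot heads: 1, 3, 5, 6.
Primary stress on the leftmost head = syllable 1.
Secondary stress on 3, 5, 6: ˈif.go.ˌmo.di.ˌsa:.ˌpo.bub.te.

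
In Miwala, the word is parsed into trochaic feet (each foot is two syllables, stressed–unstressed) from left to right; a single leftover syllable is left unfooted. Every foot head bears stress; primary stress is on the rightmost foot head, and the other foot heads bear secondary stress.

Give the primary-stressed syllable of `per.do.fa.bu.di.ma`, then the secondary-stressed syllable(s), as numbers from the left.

Parse left to right into trochaic (ˈσσ) feet: (ˈper.do) (ˈfa.bu) (ˈdi.ma).
Foot heads (stressed positions): 1, 3, 5.
End Rule Rightmost: primary stress on the rightmost head = syllable 5.
Secondary stress on 1, 3: ˌper.do.ˌfa.bu.ˈdi.ma.

primary 5, secondary 1, 3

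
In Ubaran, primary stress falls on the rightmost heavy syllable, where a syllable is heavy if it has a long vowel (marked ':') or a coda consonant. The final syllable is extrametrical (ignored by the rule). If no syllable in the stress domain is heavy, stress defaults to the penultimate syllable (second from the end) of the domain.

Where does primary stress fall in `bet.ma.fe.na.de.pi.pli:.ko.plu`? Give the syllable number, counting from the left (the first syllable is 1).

7

The final syllable (9, plu) is extrametrical; the stress domain is syllables 1–8.
Weights: 1 bet H, 2 ma L, 3 fe L, 4 na L, 5 de L, 6 pi L, 7 pli: H, 8 ko L.
Heavy syllables in the domain: 1, 7. The rightmost is syllable 7 (pli:).
Primary stress: syllable 7 → bet.ma.fe.na.de.pi.ˈpli:.ko.plu.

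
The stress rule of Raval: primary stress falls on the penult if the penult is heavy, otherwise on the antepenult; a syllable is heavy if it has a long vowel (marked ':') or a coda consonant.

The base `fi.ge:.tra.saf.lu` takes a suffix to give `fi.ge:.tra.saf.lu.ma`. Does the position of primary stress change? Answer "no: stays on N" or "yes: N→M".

no: stays on 4

Base `fi.ge:.tra.saf.lu` (5 syllables):
  Weights: 3 tra L, 4 saf H, 5 lu L.
  The penult (syllable 4, saf) is heavy, so it takes stress.
  → primary stress on syllable 4.
Suffixed `fi.ge:.tra.saf.lu.ma` (6 syllables):
  Weights: 4 saf H, 5 lu L, 6 ma L.
  The penult (syllable 5, lu) is light, so stress falls on the antepenult (syllable 4, saf).
  → primary stress on syllable 4.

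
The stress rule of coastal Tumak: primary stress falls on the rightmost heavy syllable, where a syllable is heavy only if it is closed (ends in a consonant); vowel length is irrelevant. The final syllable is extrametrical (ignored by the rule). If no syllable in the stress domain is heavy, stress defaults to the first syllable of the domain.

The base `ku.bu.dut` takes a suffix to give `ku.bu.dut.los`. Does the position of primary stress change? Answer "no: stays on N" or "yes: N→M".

yes: 1→3

Base `ku.bu.dut` (3 syllables):
  The final syllable (3, dut) is extrametrical; the stress domain is syllables 1–2.
  Weights: 1 ku L, 2 bu L.
  No heavy syllable in the domain; default to the first syllable of the domain = syllable 1.
  → primary stress on syllable 1.
Suffixed `ku.bu.dut.los` (4 syllables):
  The final syllable (4, los) is extrametrical; the stress domain is syllables 1–3.
  Weights: 1 ku L, 2 bu L, 3 dut H.
  Heavy syllables in the domain: 3. The rightmost is syllable 3 (dut).
  → primary stress on syllable 3.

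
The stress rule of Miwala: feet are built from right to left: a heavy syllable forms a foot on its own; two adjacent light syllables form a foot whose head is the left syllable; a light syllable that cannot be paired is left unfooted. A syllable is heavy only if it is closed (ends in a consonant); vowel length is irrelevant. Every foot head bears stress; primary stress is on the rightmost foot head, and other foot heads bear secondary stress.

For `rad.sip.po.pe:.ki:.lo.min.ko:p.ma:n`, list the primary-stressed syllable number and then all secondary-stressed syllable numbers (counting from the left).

Weights: 1 rad H, 2 sip H, 3 po L, 4 pe: L, 5 ki: L, 6 lo L, 7 min H, 8 ko:p H, 9 ma:n H.
Parse right to left (heavy = foot alone; LL = one foot; stranded L unfooted): (ˈrad) (ˈsip) (ˈpo.pe:) (ˈki:.lo) (ˈmin) (ˈko:p) (ˈma:n).
Foot heads: 1, 2, 3, 5, 7, 8, 9.
Primary stress on the rightmost head = syllable 9.
Secondary stress on 1, 2, 3, 5, 7, 8: ˌrad.ˌsip.ˌpo.pe:.ˌki:.lo.ˌmin.ˌko:p.ˈma:n.

primary 9, secondary 1, 2, 3, 5, 7, 8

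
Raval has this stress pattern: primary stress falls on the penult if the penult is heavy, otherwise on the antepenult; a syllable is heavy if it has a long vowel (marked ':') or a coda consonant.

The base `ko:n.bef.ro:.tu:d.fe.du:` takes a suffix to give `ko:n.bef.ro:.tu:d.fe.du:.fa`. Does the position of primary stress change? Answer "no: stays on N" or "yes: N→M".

Base `ko:n.bef.ro:.tu:d.fe.du:` (6 syllables):
  Weights: 4 tu:d H, 5 fe L, 6 du: H.
  The penult (syllable 5, fe) is light, so stress falls on the antepenult (syllable 4, tu:d).
  → primary stress on syllable 4.
Suffixed `ko:n.bef.ro:.tu:d.fe.du:.fa` (7 syllables):
  Weights: 5 fe L, 6 du: H, 7 fa L.
  The penult (syllable 6, du:) is heavy, so it takes stress.
  → primary stress on syllable 6.

yes: 4→6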